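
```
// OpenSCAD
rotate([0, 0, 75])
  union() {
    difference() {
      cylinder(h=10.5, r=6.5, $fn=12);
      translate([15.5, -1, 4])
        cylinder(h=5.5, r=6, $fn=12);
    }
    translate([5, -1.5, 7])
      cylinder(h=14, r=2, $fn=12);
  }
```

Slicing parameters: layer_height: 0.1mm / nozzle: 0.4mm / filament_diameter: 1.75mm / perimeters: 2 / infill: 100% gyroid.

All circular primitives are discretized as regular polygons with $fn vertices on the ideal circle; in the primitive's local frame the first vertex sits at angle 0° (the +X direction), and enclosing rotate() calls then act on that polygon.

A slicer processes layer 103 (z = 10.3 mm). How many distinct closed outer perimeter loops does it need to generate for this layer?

1

At z = 10.3 mm: the r=6.5 cylinder contributes a regular 12-gon of circumradius 6.5; the cylinder at (15.5, -1) is absent (z outside [4, 9.5]); Subtracting the remaining from the first: none of the subtracted shapes is present at this height, so the r=6.5 cylinder is unchanged — 1 connected region; the r=2 cylinder at (5, -1.5) contributes a regular 12-gon of circumradius 2; Combining (union): the regions partially overlap (shared area 9.92 mm²), so overlapping operands fuse into one piece — 1 connected region; (whole slice rotated 75° about Z — lengths, areas and connectivity unchanged). The result has 1 disconnected region.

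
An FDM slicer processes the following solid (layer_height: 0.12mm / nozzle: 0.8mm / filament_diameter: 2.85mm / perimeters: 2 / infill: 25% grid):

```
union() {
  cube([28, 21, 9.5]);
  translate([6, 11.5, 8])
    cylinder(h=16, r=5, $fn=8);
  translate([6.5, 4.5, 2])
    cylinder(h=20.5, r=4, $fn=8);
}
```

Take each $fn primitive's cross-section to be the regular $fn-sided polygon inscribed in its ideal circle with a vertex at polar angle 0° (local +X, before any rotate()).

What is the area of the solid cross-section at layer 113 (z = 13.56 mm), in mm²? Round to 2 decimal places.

111.19 mm²

At z = 13.56 mm: the cube is not intersected at this z (z outside [0, 9.5]); the r=5 cylinder at (6, 11.5) gives a regular 8-gon of circumradius 5 (constant along its height) (area = (8/2)·5.000²·sin(360°/8) = 70.71 mm²); the r=4 cylinder at (6.5, 4.5) gives a regular 8-gon of circumradius 4 (constant along its height) (area = (8/2)·4.000²·sin(360°/8) = 45.25 mm²); Combining (union): the regions partially overlap — summed areas 115.97 mm² minus the doubly-counted overlap 4.78 mm² gives 111.19 mm² — area = 111.19 mm². Overall, the cross-section is a single solid region. Net area = 111.19 mm².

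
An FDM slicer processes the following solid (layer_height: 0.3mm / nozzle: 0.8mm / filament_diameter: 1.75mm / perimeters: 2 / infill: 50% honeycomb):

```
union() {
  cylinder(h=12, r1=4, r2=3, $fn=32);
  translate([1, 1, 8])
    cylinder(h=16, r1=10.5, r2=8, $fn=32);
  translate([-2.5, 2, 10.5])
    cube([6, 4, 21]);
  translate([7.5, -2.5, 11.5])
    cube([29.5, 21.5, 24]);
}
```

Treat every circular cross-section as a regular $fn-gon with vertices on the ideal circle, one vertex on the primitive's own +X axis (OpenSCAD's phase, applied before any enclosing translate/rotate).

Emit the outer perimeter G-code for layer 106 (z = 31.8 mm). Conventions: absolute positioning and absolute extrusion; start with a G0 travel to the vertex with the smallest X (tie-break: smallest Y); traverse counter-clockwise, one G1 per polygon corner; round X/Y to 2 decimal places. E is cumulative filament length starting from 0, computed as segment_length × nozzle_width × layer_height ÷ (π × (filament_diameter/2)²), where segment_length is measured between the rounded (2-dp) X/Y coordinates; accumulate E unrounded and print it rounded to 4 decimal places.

G0 X7.50 Y-2.50 Z31.80
G1 X37.00 Y-2.50 E2.9435
G1 X37.00 Y19.00 E5.0888
G1 X7.50 Y19.00 E8.0323
G1 X7.50 Y-2.50 E10.1776

At z = 31.8 mm: the cone is not intersected at this z (z outside [0, 12]); the cone at (1, 1) does not reach this height (z outside [8, 24]); the cube at (-2.5, 2) does not reach this height (z outside [10.5, 31.5]); the 29.5×21.5 cube at (7.5, -2.5) contributes its full rectangle; Combining (union): only the 29.5×21.5 cube at (7.5, -2.5) is present, so the union is just that shape — 1 connected region. The outline is a single polygon with 4 vertices. Extrusion per mm of travel: 0.8 × 0.3 / (π × 0.875²) = 0.099780. Accumulating E over each segment gives final E = 10.1776.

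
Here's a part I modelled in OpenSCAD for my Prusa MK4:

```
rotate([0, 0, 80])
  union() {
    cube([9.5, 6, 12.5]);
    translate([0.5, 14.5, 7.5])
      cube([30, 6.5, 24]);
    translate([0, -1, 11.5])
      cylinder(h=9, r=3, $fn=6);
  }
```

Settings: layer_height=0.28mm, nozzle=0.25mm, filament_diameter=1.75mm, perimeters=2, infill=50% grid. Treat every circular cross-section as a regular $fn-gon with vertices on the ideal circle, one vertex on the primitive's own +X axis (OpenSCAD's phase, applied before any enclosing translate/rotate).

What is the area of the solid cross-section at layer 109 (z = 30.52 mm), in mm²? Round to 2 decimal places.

At z = 30.52 mm: the cube is absent (z outside [0, 12.5]); the cube at (0.5, 14.5) is present — its section is the full 30×6.5 rectangle (area 195.00 mm²); the cylinder at (0, -1) is not intersected at this z (z outside [11.5, 20.5]); Merging all regions: only the 30×6.5 cube at (0.5, 14.5) is present, so the union is just that shape — area = 195.00 mm²; (rotated 80° about Z; rotation is an isometry so areas/perimeters/island counts are preserved). Overall, the cross-section is a single solid region. Net area = 195.00 mm².

195.00 mm²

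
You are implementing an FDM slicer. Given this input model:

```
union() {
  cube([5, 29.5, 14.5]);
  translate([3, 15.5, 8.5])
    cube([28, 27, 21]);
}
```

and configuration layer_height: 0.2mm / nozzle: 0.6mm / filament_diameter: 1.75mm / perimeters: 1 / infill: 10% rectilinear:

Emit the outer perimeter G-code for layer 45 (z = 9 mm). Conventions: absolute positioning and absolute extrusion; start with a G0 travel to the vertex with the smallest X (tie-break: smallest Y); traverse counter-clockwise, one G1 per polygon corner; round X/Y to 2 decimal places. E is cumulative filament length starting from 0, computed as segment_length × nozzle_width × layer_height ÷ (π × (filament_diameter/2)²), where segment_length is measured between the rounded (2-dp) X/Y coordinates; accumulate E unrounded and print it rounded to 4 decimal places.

At z = 9 mm: the cube (footprint 5×29.5) is included at this height; the 28×27 cube at (3, 15.5) contributes its full rectangle; Merging all regions: the regions partially overlap (shared area 28.00 mm²), so overlapping operands fuse into one piece — 1 connected region. The outline is a single polygon with 8 vertices. Extrusion per mm of travel: 0.6 × 0.2 / (π × 0.875²) = 0.049890. Accumulating E over each segment gives final E = 7.3339.

G0 X0.00 Y0.00 Z9.00
G1 X5.00 Y0.00 E0.2495
G1 X5.00 Y15.50 E1.0227
G1 X31.00 Y15.50 E2.3199
G1 X31.00 Y42.50 E3.6669
G1 X3.00 Y42.50 E5.0639
G1 X3.00 Y29.50 E5.7124
G1 X0.00 Y29.50 E5.8621
G1 X0.00 Y0.00 E7.3339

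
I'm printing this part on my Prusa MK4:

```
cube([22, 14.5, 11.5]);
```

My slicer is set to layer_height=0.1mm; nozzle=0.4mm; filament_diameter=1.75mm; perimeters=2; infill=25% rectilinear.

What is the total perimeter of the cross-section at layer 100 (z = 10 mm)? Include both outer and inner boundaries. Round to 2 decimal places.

At z = 10 mm: the 22×14.5 cube contributes its full rectangle (perimeter 73.00 mm). Overall, the cross-section is a single solid region. Total boundary length (outer) = 73.00 mm.

73.00 mm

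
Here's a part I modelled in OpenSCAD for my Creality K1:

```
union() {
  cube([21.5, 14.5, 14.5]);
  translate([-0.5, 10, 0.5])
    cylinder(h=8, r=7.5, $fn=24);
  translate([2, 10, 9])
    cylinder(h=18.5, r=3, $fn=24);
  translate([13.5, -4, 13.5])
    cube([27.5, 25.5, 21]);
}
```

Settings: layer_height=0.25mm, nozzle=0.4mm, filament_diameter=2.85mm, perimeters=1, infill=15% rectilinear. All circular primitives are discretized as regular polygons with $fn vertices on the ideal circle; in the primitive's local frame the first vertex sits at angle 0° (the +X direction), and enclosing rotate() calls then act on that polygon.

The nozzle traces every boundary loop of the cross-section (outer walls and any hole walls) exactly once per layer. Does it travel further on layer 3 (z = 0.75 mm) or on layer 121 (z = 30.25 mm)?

layer 121 (z = 30.25 mm)

Layer 3 (z = 0.75): the cube is present — its section is the full 21.5×14.5 rectangle (perimeter 72.00 mm); the r=7.5 cylinder at (-0.5, 10) contributes a regular 24-gon of circumradius 7.5 (perimeter = 2·24·7.500·sin(180°/24) = 46.99 mm); the cylinder at (2, 10) is not intersected at this z (z outside [9, 27.5]); the cube at (13.5, -4) does not reach this height (z outside [13.5, 34.5]); Combining (union): the regions partially overlap (shared area 69.08 mm²), so the edge portions inside another operand are dropped and the merged outline is re-measured after clipping — boundary = 85.53 mm. So its perimeter = 85.53 mm. Layer 121 (z = 30.25): the cube is not intersected at this z (z outside [0, 14.5]); the cylinder at (-0.5, 10) is absent (z outside [0.5, 8.5]); the cylinder at (2, 10) is absent (z outside [9, 27.5]); the cube at (13.5, -4) (footprint 27.5×25.5) is included at this height (perimeter 106.00 mm); Taking the union: only the 27.5×25.5 cube at (13.5, -4) is present, so the union is just that shape — boundary = 106.00 mm. So its perimeter = 106.00 mm. Layer 121 is larger (106.00 vs 85.53 mm).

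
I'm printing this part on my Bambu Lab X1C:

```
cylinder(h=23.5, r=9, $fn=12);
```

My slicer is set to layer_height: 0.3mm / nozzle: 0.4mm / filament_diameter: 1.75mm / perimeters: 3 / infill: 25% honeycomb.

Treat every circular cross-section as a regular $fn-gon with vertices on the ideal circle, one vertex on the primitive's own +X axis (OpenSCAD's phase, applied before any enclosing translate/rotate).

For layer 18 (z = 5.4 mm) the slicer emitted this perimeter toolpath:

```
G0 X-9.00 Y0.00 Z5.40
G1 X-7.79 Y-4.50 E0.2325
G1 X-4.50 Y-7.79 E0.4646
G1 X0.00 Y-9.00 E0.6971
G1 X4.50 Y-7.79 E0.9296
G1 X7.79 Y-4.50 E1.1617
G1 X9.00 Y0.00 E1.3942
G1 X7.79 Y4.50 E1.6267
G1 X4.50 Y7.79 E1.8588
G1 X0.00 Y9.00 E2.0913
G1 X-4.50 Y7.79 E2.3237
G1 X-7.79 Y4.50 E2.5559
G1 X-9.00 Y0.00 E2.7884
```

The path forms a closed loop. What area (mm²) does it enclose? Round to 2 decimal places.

242.87 mm²

Apply the shoelace formula to the sequence of (X, Y) vertices; enclosed area = 242.87 mm².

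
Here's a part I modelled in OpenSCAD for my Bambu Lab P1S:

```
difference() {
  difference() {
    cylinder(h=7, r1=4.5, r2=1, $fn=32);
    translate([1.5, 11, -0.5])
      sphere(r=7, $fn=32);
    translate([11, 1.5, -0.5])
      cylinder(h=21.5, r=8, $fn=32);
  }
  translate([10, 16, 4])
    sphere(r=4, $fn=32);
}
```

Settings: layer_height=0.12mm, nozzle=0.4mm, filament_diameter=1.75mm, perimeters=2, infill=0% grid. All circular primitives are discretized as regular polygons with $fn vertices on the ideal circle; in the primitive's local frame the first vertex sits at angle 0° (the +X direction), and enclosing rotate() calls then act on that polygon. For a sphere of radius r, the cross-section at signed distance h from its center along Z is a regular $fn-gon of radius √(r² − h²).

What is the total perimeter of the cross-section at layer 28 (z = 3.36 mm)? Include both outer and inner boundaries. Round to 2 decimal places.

At z = 3.36 mm: the cone (r1=4.5→r2=1) has section circumradius 2.820 here — a regular 32-gon (perimeter = 2·32·2.820·sin(180°/32) = 17.69 mm); the r=7 sphere at (1.5, 11) contributes a regular 32-gon of circumradius √(7²−3.86²) = 5.840 (perimeter = 2·32·5.840·sin(180°/32) = 36.63 mm); the r=8 cylinder at (11, 1.5) contributes a regular 32-gon of circumradius 8 (perimeter = 2·32·8.000·sin(180°/32) = 50.18 mm); Taking the first minus the rest: starting from the cone, the r=7 sphere at (1.5, 11) misses the remaining region (no effect); the r=8 cylinder at (11, 1.5) misses the remaining region (no effect) — boundary = 17.69 mm; the r=4 sphere at (10, 16) contributes a regular 32-gon of circumradius √(4²−0.64²) = 3.948 (perimeter = 2·32·3.948·sin(180°/32) = 24.77 mm); After the difference (first − rest): starting from that combined region, the r=4 sphere at (10, 16) misses the remaining region (no effect) — boundary = 17.69 mm. Overall, the cross-section is a single solid region. Total boundary length (outer) = 17.69 mm.

17.69 mm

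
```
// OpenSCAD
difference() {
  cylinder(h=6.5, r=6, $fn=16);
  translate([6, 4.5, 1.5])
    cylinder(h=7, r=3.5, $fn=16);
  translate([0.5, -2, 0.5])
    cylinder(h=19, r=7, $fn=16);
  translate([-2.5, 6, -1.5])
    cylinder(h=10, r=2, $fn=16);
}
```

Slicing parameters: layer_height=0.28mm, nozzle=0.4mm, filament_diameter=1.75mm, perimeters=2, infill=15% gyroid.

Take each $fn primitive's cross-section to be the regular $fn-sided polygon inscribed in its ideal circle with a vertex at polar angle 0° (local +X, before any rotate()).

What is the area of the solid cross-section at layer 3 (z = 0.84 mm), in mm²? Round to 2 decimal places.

6.60 mm²

At z = 0.84 mm: the r=6 cylinder gives a regular 16-gon of circumradius 6 (constant along its height) (area = (16/2)·6.000²·sin(360°/16) = 110.21 mm²); the cylinder at (6, 4.5) does not reach this height (z outside [1.5, 8.5]); the r=7 cylinder at (0.5, -2) contributes a regular 16-gon of circumradius 7 (area = (16/2)·7.000²·sin(360°/16) = 150.01 mm²); the r=2 cylinder at (-2.5, 6) gives a regular 16-gon of circumradius 2 (constant along its height) (area = (16/2)·2.000²·sin(360°/16) = 12.25 mm²); Subtracting the remaining from the first: starting from the r=6 cylinder (110.21 mm²), the r=7 cylinder at (0.5, -2) partially overlaps it — only the 100.62 mm² overlap (of its 150.01 mm²) is removed, clipping the outline; the r=2 cylinder at (-2.5, 6) partially overlaps it — only the 3.00 mm² overlap (of its 12.25 mm²) is removed, clipping the outline — area = 6.60 mm². Overall, the cross-section has 2 separate islands. Net area = 6.60 mm².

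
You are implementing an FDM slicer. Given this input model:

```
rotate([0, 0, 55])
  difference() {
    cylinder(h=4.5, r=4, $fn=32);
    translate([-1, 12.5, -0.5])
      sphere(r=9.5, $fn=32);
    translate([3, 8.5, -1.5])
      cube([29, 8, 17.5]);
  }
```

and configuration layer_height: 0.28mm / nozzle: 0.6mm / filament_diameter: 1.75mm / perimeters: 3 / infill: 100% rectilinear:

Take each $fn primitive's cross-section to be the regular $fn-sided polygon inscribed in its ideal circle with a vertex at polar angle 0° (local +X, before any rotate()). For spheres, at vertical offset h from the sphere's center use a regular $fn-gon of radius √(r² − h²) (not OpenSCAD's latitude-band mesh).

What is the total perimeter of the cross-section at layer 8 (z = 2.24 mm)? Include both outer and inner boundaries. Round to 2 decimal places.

25.01 mm

At z = 2.24 mm: the cylinder: section is a regular 32-gon, circumradius r=4 (perimeter = 2·32·4.000·sin(180°/32) = 25.09 mm); the r=9.5 sphere at (-1, 12.5) slices to a regular 32-gon of circumradius 9.096 (√(r²−h²) with h=2.74 from center) (perimeter = 2·32·9.096·sin(180°/32) = 57.06 mm); the cube at (3, 8.5) is present — its section is the full 29×8 rectangle (perimeter 74.00 mm); After the difference (first − rest): starting from the r=4 cylinder, the r=9.5 sphere at (-1, 12.5) partially overlaps it — only the 1.15 mm² overlap (of its 258.28 mm²) is removed, clipping the outline; the 29×8 cube at (3, 8.5) misses the remaining region (no effect) — boundary = 25.01 mm; (rotated 55° about Z; rotation is an isometry so areas/perimeters/island counts are preserved). Overall, the cross-section is a single solid region. Total boundary length (outer) = 25.01 mm.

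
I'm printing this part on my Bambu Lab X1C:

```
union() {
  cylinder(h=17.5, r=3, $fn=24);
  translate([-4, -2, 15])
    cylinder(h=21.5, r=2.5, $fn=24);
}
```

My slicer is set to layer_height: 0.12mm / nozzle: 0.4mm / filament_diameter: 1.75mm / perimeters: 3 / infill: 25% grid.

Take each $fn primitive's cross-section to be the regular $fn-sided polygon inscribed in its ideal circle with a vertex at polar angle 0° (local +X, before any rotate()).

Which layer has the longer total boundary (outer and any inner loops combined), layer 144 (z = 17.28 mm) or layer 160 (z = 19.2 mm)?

Layer 144 (z = 17.28): the r=3 cylinder contributes a regular 24-gon of circumradius 3 (perimeter = 2·24·3.000·sin(180°/24) = 18.80 mm); the cylinder at (-4, -2): section is a regular 24-gon, circumradius r=2.5 (perimeter = 2·24·2.500·sin(180°/24) = 15.66 mm); Combining (union): the regions partially overlap (shared area 2.12 mm²), so the edge portions inside another operand are dropped and the merged outline is re-measured after clipping — boundary = 27.77 mm. So its perimeter = 27.77 mm. Layer 160 (z = 19.2): the cylinder is not intersected at this z (z outside [0, 17.5]); the r=2.5 cylinder at (-4, -2) contributes a regular 24-gon of circumradius 2.5 (perimeter = 2·24·2.500·sin(180°/24) = 15.66 mm); Taking the union: only the r=2.5 cylinder at (-4, -2) is present, so the union is just that shape — boundary = 15.66 mm. So its perimeter = 15.66 mm. Layer 144 is larger (27.77 vs 15.66 mm).

layer 144 (z = 17.28 mm)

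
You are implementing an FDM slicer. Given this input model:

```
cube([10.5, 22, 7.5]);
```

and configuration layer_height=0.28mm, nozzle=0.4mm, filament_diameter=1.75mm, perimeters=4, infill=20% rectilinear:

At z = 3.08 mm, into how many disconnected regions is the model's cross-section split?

1

At z = 3.08 mm: the 10.5×22 cube contributes its full rectangle. The result has 1 disconnected region.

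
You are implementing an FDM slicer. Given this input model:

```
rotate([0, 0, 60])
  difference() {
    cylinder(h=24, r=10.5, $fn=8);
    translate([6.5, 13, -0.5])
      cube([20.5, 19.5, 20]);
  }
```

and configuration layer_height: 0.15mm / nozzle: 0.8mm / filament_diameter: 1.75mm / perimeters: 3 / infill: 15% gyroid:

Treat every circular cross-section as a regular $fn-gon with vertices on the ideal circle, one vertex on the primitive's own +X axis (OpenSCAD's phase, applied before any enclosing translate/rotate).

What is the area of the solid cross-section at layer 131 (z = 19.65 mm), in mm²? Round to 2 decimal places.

311.83 mm²

At z = 19.65 mm: the cylinder: section is a regular 8-gon, circumradius r=10.5 (area = (8/2)·10.500²·sin(360°/8) = 311.83 mm²); the cube at (6.5, 13) does not reach this height (z outside [-0.5, 19.5]); Subtracting the remaining from the first: none of the subtracted shapes is present at this height, so the r=10.5 cylinder is unchanged — area = 311.83 mm²; (rotated 60° about Z; rotation is an isometry so areas/perimeters/island counts are preserved). Overall, the cross-section is a single solid region. Net area = 311.83 mm².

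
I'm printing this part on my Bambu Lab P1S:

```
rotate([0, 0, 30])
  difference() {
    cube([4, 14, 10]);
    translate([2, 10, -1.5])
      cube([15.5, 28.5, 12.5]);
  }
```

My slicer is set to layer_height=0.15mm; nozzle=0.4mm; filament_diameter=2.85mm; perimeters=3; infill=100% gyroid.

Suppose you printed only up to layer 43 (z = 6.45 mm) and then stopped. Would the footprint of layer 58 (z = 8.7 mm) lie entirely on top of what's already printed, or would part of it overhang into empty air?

Compare the two slices. At z = 6.45: the cube is present — its section is the full 4×14 rectangle (area 56.00 mm²); the cube at (2, 10) is present — its section is the full 15.5×28.5 rectangle (area 441.75 mm²); Taking the first minus the rest: starting from the 4×14 cube (56.00 mm²), the 15.5×28.5 cube at (2, 10) partially overlaps it — only the 8.00 mm² overlap (of its 441.75 mm²) is removed, clipping the outline — area = 48.00 mm²; (rotated 30° about Z; rotation is an isometry so areas/perimeters/island counts are preserved). At z = 8.7: the cube (footprint 4×14) is included at this height (area 56.00 mm²); the cube at (2, 10) (footprint 15.5×28.5) is included at this height (area 441.75 mm²); Subtracting the remaining from the first: starting from the 4×14 cube (56.00 mm²), the 15.5×28.5 cube at (2, 10) partially overlaps it — only the 8.00 mm² overlap (of its 441.75 mm²) is removed, clipping the outline — area = 48.00 mm²; (whole slice rotated 30° about Z — lengths, areas and connectivity unchanged). Checking containment: the cross-section at z = 8.7 is a subset of the cross-section at z = 6.45.

entirely on top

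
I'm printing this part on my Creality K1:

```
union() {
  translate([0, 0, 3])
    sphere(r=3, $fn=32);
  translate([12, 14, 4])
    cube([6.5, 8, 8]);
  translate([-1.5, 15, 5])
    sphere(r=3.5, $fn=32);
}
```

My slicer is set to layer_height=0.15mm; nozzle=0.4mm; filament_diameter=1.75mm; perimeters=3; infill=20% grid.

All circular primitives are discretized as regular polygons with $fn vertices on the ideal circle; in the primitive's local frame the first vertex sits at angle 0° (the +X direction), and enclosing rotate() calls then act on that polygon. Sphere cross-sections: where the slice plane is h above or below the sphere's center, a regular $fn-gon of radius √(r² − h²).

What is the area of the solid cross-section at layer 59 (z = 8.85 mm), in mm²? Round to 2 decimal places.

At z = 8.85 mm: the sphere does not reach this height (|z−center|=5.850 > r=3); the 6.5×8 cube at (12, 14) contributes its full rectangle (area 52.00 mm²); the sphere at (-1.5, 15) is absent (|z−center|=3.850 > r=3.5); Combining (union): only the 6.5×8 cube at (12, 14) is present, so the union is just that shape — area = 52.00 mm². Overall, the cross-section is a single solid region. Net area = 52.00 mm².

52.00 mm²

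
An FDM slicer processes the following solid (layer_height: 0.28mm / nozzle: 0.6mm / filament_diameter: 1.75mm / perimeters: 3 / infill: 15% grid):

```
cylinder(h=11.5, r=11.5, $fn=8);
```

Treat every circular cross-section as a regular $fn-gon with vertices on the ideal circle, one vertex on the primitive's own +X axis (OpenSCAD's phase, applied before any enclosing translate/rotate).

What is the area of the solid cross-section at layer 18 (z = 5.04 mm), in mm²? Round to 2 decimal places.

At z = 5.04 mm: the cylinder: section is a regular 8-gon, circumradius r=11.5 (area = (8/2)·11.500²·sin(360°/8) = 374.06 mm²). Overall, the cross-section is a single solid region. Net area = 374.06 mm².

374.06 mm²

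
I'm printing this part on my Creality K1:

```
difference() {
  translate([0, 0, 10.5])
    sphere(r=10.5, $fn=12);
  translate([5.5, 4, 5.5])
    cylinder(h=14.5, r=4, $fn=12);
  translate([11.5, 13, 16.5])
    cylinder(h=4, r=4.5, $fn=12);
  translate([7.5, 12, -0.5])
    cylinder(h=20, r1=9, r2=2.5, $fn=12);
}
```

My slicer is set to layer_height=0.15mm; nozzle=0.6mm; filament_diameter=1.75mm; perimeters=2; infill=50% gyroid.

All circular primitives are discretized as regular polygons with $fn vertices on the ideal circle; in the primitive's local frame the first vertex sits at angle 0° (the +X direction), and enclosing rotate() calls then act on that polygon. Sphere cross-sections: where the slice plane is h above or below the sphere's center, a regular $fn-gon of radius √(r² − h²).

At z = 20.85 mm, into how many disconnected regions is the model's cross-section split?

At z = 20.85 mm: the r=10.5 sphere contributes a regular 12-gon of circumradius √(10.5²−10.35²) = 1.768; the cylinder at (5.5, 4) is not intersected at this z (z outside [5.5, 20]); the cylinder at (11.5, 13) does not reach this height (z outside [16.5, 20.5]); the cone at (7.5, 12) does not reach this height (z outside [-0.5, 19.5]); Taking the first minus the rest: none of the subtracted shapes is present at this height, so the r=10.5 sphere is unchanged — 1 connected region. The result has 1 disconnected region.

1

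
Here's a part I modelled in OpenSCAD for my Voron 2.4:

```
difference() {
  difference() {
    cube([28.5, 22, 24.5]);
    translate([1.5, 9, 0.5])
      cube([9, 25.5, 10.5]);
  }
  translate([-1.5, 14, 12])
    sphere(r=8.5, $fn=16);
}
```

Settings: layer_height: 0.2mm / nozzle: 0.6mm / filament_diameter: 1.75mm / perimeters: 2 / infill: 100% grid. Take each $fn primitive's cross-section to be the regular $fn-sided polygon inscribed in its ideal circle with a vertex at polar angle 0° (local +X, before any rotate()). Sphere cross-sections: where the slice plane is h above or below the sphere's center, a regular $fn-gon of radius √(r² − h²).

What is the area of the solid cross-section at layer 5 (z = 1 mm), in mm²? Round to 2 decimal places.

At z = 1 mm: the 28.5×22 cube contributes its full rectangle (area 627.00 mm²); the 9×25.5 cube at (1.5, 9) contributes its full rectangle (area 229.50 mm²); After the difference (first − rest): starting from the 28.5×22 cube (627.00 mm²), the 9×25.5 cube at (1.5, 9) partially overlaps it — only the 117.00 mm² overlap (of its 229.50 mm²) is removed, clipping the outline — area = 510.00 mm²; the sphere at (-1.5, 14) is absent (|z−center|=11.000 > r=8.5); After the difference (first − rest): none of the subtracted shapes is present at this height, so the result so far is unchanged — area = 510.00 mm². Overall, the cross-section is a single solid region. Net area = 510.00 mm².

510.00 mm²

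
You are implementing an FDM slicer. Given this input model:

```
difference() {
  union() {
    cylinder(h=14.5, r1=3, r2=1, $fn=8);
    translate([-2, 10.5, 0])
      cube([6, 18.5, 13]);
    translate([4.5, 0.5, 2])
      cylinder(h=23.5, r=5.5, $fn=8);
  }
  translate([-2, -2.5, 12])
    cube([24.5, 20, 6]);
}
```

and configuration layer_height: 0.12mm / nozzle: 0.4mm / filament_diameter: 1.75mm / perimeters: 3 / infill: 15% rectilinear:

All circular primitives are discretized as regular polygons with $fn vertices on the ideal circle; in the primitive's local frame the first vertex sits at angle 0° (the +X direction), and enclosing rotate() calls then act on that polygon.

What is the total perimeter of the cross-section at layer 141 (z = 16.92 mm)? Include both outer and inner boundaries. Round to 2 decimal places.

18.86 mm

At z = 16.92 mm: the cone is not intersected at this z (z outside [0, 14.5]); the cube at (-2, 10.5) is absent (z outside [0, 13]); the cylinder at (4.5, 0.5): section is a regular 8-gon, circumradius r=5.5 (perimeter = 2·8·5.500·sin(180°/8) = 33.68 mm); Combining (union): only the r=5.5 cylinder at (4.5, 0.5) is present, so the union is just that shape — boundary = 33.68 mm; the cube at (-2, -2.5) is present — its section is the full 24.5×20 rectangle (perimeter 89.00 mm); Subtracting the remaining from the first: starting from the result so far, the 24.5×20 cube at (-2, -2.5) partially overlaps it — only the 72.05 mm² overlap (of its 490.00 mm²) is removed, clipping the outline — boundary = 18.86 mm. Overall, the cross-section is a single solid region. Total boundary length (outer) = 18.86 mm.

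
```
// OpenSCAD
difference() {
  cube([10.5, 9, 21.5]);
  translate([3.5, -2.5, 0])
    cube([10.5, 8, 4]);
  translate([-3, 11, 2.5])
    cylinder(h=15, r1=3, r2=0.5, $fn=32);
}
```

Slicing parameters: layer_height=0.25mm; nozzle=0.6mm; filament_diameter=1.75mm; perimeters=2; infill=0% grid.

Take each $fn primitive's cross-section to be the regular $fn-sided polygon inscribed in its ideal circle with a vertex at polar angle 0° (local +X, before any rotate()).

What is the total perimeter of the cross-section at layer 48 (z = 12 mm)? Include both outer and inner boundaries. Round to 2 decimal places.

39.00 mm

At z = 12 mm: the cube (footprint 10.5×9) is included at this height (perimeter 39.00 mm); the cube at (3.5, -2.5) is not intersected at this z (z outside [0, 4]); the cone at (-3, 11) (r1=3→r2=0.5) has section circumradius 1.417 here — a regular 32-gon (perimeter = 2·32·1.417·sin(180°/32) = 8.89 mm); Taking the first minus the rest: starting from the 10.5×9 cube, the cone at (-3, 11) misses the remaining region (no effect) — boundary = 39.00 mm. Overall, the cross-section is a single solid region. Total boundary length (outer) = 39.00 mm.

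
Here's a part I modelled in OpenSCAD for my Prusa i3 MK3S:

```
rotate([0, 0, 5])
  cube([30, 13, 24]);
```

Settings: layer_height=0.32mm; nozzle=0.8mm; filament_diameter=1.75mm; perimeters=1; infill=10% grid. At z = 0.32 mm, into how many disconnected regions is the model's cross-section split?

At z = 0.32 mm: the cube is present — its section is the full 30×13 rectangle; (whole slice rotated 5° about Z — lengths, areas and connectivity unchanged). The result has 1 disconnected region.

1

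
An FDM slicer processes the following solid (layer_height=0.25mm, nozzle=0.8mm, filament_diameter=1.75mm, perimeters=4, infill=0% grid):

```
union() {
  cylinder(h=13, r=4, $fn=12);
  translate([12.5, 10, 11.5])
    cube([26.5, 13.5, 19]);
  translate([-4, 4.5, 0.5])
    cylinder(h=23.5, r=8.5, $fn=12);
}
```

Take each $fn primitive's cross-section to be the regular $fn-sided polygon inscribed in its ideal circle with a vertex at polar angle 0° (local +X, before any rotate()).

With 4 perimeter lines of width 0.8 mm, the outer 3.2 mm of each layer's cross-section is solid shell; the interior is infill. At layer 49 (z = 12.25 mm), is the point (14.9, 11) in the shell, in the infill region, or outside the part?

shell

At z = 12.25 mm: the r=4 cylinder gives a regular 12-gon of circumradius 4 (constant along its height); the cube at (12.5, 10) is present — its section is the full 26.5×13.5 rectangle; the r=8.5 cylinder at (-4, 4.5) contributes a regular 12-gon of circumradius 8.5; Taking the union: the regions partially overlap (shared area 39.26 mm²), so overlapping operands fuse into one piece — 2 connected regions. Overall, the cross-section has 2 separate islands. The nearest boundary edge runs (39.00, 10.00)→(12.50, 10.00); distance from the point to it = 1.00 mm. (Shell/infill is judged within the island containing the point — the largest one.) The point is inside the cross-section, 1.00 mm from the nearest boundary — within the 3.2 mm shell band (4 × 0.8).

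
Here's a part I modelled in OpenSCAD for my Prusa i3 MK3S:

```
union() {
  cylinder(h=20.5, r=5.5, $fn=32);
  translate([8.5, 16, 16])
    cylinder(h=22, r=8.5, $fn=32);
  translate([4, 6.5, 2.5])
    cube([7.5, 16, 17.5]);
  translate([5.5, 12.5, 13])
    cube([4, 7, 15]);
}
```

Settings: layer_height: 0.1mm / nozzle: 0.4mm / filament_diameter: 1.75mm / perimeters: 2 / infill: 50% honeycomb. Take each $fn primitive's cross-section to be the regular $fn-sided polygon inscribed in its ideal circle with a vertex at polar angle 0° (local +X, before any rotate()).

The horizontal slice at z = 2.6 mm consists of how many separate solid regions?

At z = 2.6 mm: the r=5.5 cylinder gives a regular 32-gon of circumradius 5.5 (constant along its height); the cylinder at (8.5, 16) does not reach this height (z outside [16, 38]); the cube at (4, 6.5) is present — its section is the full 7.5×16 rectangle; the cube at (5.5, 12.5) is absent (z outside [13, 28]); Taking the union: the 2 present regions are separate (no shared area or edge), so areas and boundary lengths simply add and each stays a separate island — 2 connected regions. The result has 2 disconnected regions.

2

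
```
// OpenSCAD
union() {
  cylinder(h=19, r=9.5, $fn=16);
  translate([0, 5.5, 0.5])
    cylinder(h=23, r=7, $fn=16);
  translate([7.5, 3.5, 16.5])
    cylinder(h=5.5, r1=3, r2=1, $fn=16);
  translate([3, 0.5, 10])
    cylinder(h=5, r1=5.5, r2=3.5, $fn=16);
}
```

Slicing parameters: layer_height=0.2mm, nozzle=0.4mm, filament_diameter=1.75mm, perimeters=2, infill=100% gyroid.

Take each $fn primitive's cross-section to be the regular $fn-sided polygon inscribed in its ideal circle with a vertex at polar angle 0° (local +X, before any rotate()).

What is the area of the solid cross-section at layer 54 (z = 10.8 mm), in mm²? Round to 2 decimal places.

310.61 mm²

At z = 10.8 mm: the cylinder: section is a regular 16-gon, circumradius r=9.5 (area = (16/2)·9.500²·sin(360°/16) = 276.30 mm²); the r=7 cylinder at (0, 5.5) contributes a regular 16-gon of circumradius 7 (area = (16/2)·7.000²·sin(360°/16) = 150.01 mm²); the cone at (7.5, 3.5) is absent (z outside [16.5, 22]); the cone at (3, 0.5): at t=0.160 of its height the radius interpolates to r₁+(r₂−r₁)t = 5.180, giving a regular 16-gon of that circumradius (area = (16/2)·5.180²·sin(360°/16) = 82.15 mm²); Merging all regions: the regions partially overlap — summed areas 508.46 mm² minus the doubly-counted overlap 197.85 mm² gives 310.61 mm² — area = 310.61 mm². Overall, the cross-section is a single solid region. Net area = 310.61 mm².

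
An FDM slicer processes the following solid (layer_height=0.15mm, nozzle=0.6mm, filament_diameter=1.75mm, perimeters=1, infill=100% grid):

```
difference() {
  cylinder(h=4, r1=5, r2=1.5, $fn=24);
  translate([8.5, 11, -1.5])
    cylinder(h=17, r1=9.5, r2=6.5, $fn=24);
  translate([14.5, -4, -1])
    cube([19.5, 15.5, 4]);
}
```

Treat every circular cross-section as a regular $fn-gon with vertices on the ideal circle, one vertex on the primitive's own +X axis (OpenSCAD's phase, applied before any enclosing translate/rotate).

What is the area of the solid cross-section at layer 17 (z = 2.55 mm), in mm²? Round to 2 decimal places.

23.81 mm²

At z = 2.55 mm: the cone: at t=0.637 of its height the radius interpolates to r₁+(r₂−r₁)t = 2.769, giving a regular 24-gon of that circumradius (area = (24/2)·2.769²·sin(360°/24) = 23.81 mm²); the cone at (8.5, 11) (r1=9.5→r2=6.5) has section circumradius 8.785 here — a regular 24-gon (area = (24/2)·8.785²·sin(360°/24) = 239.71 mm²); the 19.5×15.5 cube at (14.5, -4) contributes its full rectangle (area 302.25 mm²); Taking the first minus the rest: starting from the cone (23.81 mm²), the cone at (8.5, 11) misses the remaining region (no effect); the 19.5×15.5 cube at (14.5, -4) misses the remaining region (no effect) — area = 23.81 mm². Overall, the cross-section is a single solid region. Net area = 23.81 mm².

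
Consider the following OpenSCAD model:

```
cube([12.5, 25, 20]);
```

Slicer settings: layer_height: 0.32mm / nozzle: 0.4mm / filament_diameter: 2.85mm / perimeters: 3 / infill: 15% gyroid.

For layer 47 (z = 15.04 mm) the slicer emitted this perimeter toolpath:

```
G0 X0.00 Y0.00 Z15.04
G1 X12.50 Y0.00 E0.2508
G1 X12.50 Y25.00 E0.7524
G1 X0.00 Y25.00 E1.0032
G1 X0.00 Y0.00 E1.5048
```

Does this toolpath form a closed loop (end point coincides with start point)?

yes

Start point (G0): (0.00, 0.00). End point (last G1): the path returns to the start — closed.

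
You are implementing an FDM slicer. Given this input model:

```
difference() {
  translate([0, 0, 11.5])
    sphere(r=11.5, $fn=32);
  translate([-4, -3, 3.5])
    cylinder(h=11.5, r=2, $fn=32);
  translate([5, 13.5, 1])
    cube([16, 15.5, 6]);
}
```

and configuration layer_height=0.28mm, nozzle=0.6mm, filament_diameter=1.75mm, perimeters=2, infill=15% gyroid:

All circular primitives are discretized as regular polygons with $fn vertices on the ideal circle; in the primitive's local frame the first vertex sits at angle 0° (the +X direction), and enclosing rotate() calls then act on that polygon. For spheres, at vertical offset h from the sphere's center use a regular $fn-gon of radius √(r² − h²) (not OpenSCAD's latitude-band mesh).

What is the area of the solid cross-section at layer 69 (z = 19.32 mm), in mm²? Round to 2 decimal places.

221.93 mm²

At z = 19.32 mm: the sphere: section is a regular 32-gon, circumradius = √(r²−h²) = √(11.5²−7.82²) = 8.432 (area = (32/2)·8.432²·sin(360°/32) = 221.93 mm²); the cylinder at (-4, -3) is not intersected at this z (z outside [3.5, 15]); the cube at (5, 13.5) does not reach this height (z outside [1, 7]); After the difference (first − rest): none of the subtracted shapes is present at this height, so the r=11.5 sphere is unchanged — area = 221.93 mm². Overall, the cross-section is a single solid region. Net area = 221.93 mm².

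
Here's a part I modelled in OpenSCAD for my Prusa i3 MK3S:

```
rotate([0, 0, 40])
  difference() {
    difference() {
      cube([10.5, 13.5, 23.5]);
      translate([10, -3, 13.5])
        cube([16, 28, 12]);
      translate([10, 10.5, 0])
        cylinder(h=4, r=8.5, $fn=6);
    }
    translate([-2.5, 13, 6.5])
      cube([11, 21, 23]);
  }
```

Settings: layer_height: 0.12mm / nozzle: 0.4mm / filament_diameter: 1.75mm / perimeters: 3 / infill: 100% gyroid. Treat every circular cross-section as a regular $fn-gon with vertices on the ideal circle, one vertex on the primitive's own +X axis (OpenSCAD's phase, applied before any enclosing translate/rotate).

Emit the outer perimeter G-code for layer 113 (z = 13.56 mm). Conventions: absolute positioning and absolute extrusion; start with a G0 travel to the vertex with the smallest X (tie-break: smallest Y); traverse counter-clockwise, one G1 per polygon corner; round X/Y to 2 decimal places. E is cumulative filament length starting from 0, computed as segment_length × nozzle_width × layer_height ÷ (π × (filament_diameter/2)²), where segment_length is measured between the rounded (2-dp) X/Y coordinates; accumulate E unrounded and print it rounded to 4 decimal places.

At z = 13.56 mm: the cube is present — its section is the full 10.5×13.5 rectangle; the cube at (10, -3) is present — its section is the full 16×28 rectangle; the cylinder at (10, 10.5) is absent (z outside [0, 4]); Taking the first minus the rest: starting from the 10.5×13.5 cube, the 16×28 cube at (10, -3) partially overlaps it — only the 6.75 mm² overlap (of its 448.00 mm²) is removed, clipping the outline — 1 connected region; the cube at (-2.5, 13) is present — its section is the full 11×21 rectangle; Taking the first minus the rest: starting from that combined region, the 11×21 cube at (-2.5, 13) partially overlaps it — only the 4.25 mm² overlap (of its 231.00 mm²) is removed, clipping the outline — 1 connected region; (whole slice rotated 40° about Z — lengths, areas and connectivity unchanged). The outline is a single polygon with 6 vertices. Extrusion per mm of travel: 0.4 × 0.12 / (π × 0.875²) = 0.019956. Accumulating E over each segment gives final E = 0.9383.

G0 X-8.36 Y9.96 Z13.56
G1 X0.00 Y0.00 E0.2595
G1 X7.66 Y6.43 E0.4591
G1 X-1.02 Y16.77 E0.7285
G1 X-2.17 Y15.81 E0.7584
G1 X-1.84 Y15.42 E0.7686
G1 X-8.36 Y9.96 E0.9383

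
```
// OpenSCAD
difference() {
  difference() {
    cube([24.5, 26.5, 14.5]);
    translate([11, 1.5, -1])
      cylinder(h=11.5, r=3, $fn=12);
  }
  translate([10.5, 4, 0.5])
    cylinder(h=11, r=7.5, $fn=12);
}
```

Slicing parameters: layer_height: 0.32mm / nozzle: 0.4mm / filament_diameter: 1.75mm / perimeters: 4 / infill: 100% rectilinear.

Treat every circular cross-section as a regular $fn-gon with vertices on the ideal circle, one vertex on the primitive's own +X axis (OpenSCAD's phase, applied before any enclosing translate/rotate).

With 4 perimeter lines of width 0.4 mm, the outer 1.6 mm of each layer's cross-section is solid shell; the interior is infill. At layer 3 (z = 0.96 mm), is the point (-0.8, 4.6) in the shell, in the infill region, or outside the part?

At z = 0.96 mm: the cube (footprint 24.5×26.5) is included at this height; the cylinder at (11, 1.5): section is a regular 12-gon, circumradius r=3; After the difference (first − rest): starting from the 24.5×26.5 cube, the r=3 cylinder at (11, 1.5) partially overlaps it — only the 21.90 mm² overlap (of its 27.00 mm²) is removed, clipping the outline — 1 connected region; the cylinder at (10.5, 4): section is a regular 12-gon, circumradius r=7.5; Taking the first minus the rest: starting from that combined region, the r=7.5 cylinder at (10.5, 4) partially overlaps it — only the 118.14 mm² overlap (of its 168.75 mm²) is removed, clipping the outline — 1 connected region. Overall, the cross-section is a single solid region. The nearest boundary edge runs (0.00, 0.00)→(0.00, 26.50); distance from the point to it = 0.80 mm. The point is not inside any of the regions above, so it lies outside the cross-section (0.80 mm from the nearest boundary).

outside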